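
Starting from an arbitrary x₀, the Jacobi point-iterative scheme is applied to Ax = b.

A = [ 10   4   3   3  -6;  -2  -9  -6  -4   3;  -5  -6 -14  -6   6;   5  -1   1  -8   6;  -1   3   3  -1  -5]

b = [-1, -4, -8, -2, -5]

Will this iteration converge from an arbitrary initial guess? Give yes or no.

Split A = D + L + U, D = diag(10, -9, -14, -8, -5).
T_J = -D⁻¹(L+U): T[3,4] = -(6)/(-8) = +0.7500; T[3,3] = 0.
  T[0,:] = [+0.0000, -0.4000, -0.3000, -0.3000, +0.6000]
  T[1,:] = [-0.2222, +0.0000, -0.6667, -0.4444, +0.3333]
  T[2,:] = [-0.3571, -0.4286, +0.0000, -0.4286, +0.4286]
  T[3,:] = [+0.6250, -0.1250, +0.1250, +0.0000, +0.7500]
  T[4,:] = [-0.2000, +0.6000, +0.6000, -0.2000, +0.0000]
moduli |λ_i(T)| = 1.1683, 0.7558, 0.7558, 0.4929, 0.0320.
spectral radius ρ = 1.1683; 1.1683 > 1, so it fails to converge.

no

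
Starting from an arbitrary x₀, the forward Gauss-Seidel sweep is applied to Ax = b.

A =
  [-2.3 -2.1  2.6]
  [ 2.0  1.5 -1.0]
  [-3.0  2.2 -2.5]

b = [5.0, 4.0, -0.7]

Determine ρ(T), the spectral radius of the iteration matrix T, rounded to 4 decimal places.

A = D + L + U where D = diag(-2.3, 1.5, -2.5).
Gauss-Seidel: T = -(D+L)⁻¹U, row 0 first, T[0,1] = -(-2.1)/(-2.3) = -0.9130; later rows by forward substitution.
  T[0,:] = [+0.0000 -0.9130 +1.1304]
  T[1,:] = [+0.0000 +1.2174 -0.8406]
  T[2,:] = [+0.0000 +2.1670 -2.0962]
moduli |λ_i(T)| = 1.4004, 0.5216, 0.0000.
ρ = 1.4004; 1.4004 > 1: divergent.

1.4004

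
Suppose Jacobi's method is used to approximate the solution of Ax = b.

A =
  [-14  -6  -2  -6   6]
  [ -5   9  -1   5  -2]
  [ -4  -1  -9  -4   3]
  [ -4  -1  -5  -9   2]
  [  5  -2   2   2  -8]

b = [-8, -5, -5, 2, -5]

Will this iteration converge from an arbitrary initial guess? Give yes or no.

no

Diagonal D = diag(-14, 9, -9, -9, -8); L, U strict lower/upper.
Jacobi T = -D⁻¹(L+U): T[0,2] = -(-2)/(-14) = -0.1429; T[0,0] = 0.
  T[0,:] = [+0.0000  -0.4286  -0.1429  -0.4286  +0.4286]
  T[1,:] = [+0.5556  +0.0000  +0.1111  -0.5556  +0.2222]
  T[2,:] = [-0.4444  -0.1111  +0.0000  -0.4444  +0.3333]
  T[3,:] = [-0.4444  -0.1111  -0.5556  +0.0000  +0.2222]
  T[4,:] = [+0.6250  -0.2500  +0.2500  +0.2500  +0.0000]
|λ(T)| sorted: 1.1498, 0.5311, 0.5311, 0.4186, 0.1144.
ρ(T) = max|λ| = 1.1498; 1.1498 > 1: divergent.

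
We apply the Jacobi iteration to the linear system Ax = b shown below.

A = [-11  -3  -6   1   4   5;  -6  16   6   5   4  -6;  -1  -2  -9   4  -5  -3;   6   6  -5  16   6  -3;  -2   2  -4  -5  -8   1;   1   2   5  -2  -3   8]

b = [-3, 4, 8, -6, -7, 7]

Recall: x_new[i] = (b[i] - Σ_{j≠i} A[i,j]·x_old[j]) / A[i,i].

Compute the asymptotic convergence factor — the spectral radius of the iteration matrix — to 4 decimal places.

Diagonal D = diag(-11, 16, -9, 16, -8, 8); L, U strict lower/upper.
Jacobi: T = -D⁻¹(L+U), T[5,4] = -(-3)/(8) = +0.3750; T[5,5] = 0.
  T[0,:] = [+0.0000, -0.2727, -0.5455, +0.0909, +0.3636, +0.4545]
  T[1,:] = [+0.3750, +0.0000, -0.3750, -0.3125, -0.2500, +0.3750]
  T[2,:] = [-0.1111, -0.2222, +0.0000, +0.4444, -0.5556, -0.3333]
  T[3,:] = [-0.3750, -0.3750, +0.3125, +0.0000, -0.3750, +0.1875]
  T[4,:] = [-0.2500, +0.2500, -0.5000, -0.6250, +0.0000, +0.1250]
  T[5,:] = [-0.1250, -0.2500, -0.6250, +0.2500, +0.3750, +0.0000]
|eigenvalues of T|: 1.2303, 0.6913, 0.6913, 0.6821, 0.6821, 0.0923.
ρ = 1.2303; 1.2303 > 1: divergent.

1.2303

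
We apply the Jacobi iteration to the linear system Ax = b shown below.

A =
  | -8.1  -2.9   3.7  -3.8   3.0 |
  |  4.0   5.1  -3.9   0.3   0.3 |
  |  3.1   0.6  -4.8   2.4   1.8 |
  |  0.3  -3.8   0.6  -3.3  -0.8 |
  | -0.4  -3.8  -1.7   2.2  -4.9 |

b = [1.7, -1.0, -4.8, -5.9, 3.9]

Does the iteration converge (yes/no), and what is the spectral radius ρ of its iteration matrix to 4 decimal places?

Split A = D + L + U, D = diag(-8.1, 5.1, -4.8, -3.3, -4.9).
Jacobi: T = -D⁻¹(L+U), T[0,4] = -(3)/(-8.1) = +0.3704; T[0,0] = 0.
  T[0,:] = [+0.0000, -0.3580, +0.4568, -0.4691, +0.3704]
  T[1,:] = [-0.7843, +0.0000, +0.7647, -0.0588, -0.0588]
  T[2,:] = [+0.6458, +0.1250, +0.0000, +0.5000, +0.3750]
  T[3,:] = [+0.0909, -1.1515, +0.1818, +0.0000, -0.2424]
  T[4,:] = [-0.0816, -0.7755, -0.3469, +0.4490, +0.0000]
|roots of det(T-λI)|: 1.3654, 0.7236, 0.7236, 0.6884, 0.6884.
ρ(T) = max|λ| = 1.3654; 1.3654 > 1 ⇒ diverges.

no, ρ = 1.3654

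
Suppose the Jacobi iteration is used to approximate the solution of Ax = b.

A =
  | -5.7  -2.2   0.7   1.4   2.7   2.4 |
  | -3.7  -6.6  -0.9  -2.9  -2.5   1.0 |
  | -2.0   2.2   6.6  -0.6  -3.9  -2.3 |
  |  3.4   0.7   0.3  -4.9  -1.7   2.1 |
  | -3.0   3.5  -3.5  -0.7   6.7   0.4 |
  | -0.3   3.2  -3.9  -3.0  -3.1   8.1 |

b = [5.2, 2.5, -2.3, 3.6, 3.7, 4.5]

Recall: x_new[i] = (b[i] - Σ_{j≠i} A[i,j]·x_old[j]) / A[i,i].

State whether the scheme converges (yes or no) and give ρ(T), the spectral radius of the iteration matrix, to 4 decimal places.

no, ρ = 1.4431

Write A = D+L+U with D = diag(-5.7, -6.6, 6.6, -4.9, 6.7, 8.1).
T_J = -D⁻¹(L+U): T[4,1] = -(3.5)/(6.7) = -0.5224; T[4,4] = 0.
  T[0,:] = [+0.0000, -0.3860, +0.1228, +0.2456, +0.4737, +0.4211]
  T[1,:] = [-0.5606, +0.0000, -0.1364, -0.4394, -0.3788, +0.1515]
  T[2,:] = [+0.3030, -0.3333, +0.0000, +0.0909, +0.5909, +0.3485]
  T[3,:] = [+0.6939, +0.1429, +0.0612, +0.0000, -0.3469, +0.4286]
  T[4,:] = [+0.4478, -0.5224, +0.5224, +0.1045, +0.0000, -0.0597]
  T[5,:] = [+0.0370, -0.3951, +0.4815, +0.3704, +0.3827, +0.0000]
moduli |λ_i(T)| = 1.4431, 0.6457, 0.6158, 0.6158, 0.1914, 0.1914.
ρ(T) = max|λ| = 1.4431; 1.4431 > 1 ⇒ diverges.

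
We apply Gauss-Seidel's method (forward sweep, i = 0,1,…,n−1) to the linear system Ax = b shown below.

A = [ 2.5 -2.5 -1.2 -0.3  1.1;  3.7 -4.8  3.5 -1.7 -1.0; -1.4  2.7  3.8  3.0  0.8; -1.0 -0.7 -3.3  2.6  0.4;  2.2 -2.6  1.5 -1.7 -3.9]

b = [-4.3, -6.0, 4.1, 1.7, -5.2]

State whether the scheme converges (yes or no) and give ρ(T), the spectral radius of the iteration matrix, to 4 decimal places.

A = D + L + U where D = diag(2.5, -4.8, 3.8, 2.6, -3.9).
T_GS = -(D+L)⁻¹U: row 0 first, T[0,2] = -(-1.2)/(2.5) = +0.4800; later rows by forward substitution.
  T[0,:] = [+0.0000  +1.0000  +0.4800  +0.1200  -0.4400]
  T[1,:] = [+0.0000  +0.7708  +1.0992  -0.2617  -0.5475]
  T[2,:] = [+0.0000  -0.1793  -0.6041  -0.5593  +0.0164]
  T[3,:] = [+0.0000  +0.3646  -0.2863  -0.7342  -0.4497]
  T[4,:] = [+0.0000  -0.1777  -0.5696  +0.3471  +0.3191]
|λ(T)| sorted: 1.1533, 0.6213, 0.6213, 0.1122, 0.0000.
spectral radius ρ = 1.1533; 1.1533 > 1 ⇒ diverges.

no, ρ = 1.1533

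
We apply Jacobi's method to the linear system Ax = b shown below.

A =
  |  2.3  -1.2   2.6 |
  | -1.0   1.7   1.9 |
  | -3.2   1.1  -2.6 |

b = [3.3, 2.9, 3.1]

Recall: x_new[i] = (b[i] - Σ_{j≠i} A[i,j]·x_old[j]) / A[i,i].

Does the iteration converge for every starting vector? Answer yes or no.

Diagonal D = diag(2.3, 1.7, -2.6); L, U strict lower/upper.
Jacobi T = -D⁻¹(L+U): T[2,0] = -(-3.2)/(-2.6) = -1.2308; T[2,2] = 0.
  T[0,:] = [+0.0000, +0.5217, -1.1304]
  T[1,:] = [+0.5882, +0.0000, -1.1176]
  T[2,:] = [-1.2308, +0.4231, +0.0000]
|λ(T)| sorted: 1.2543, 0.8403, 0.4140.
ρ = 1.2543; 1.2543 > 1, so it fails to converge.

no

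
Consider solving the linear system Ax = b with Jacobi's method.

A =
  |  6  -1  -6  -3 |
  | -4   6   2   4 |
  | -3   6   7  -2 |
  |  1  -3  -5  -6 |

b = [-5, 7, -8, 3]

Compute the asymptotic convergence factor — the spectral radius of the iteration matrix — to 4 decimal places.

1.4244

Let D = diag(6, 6, 7, -6); L, U the strict triangles.
Jacobi T = -D⁻¹(L+U): T[0,2] = -(-6)/(6) = +1.0000; T[0,0] = 0.
  T[0,:] = [+0.0000  +0.1667  +1.0000  +0.5000]
  T[1,:] = [+0.6667  +0.0000  -0.3333  -0.6667]
  T[2,:] = [+0.4286  -0.8571  +0.0000  +0.2857]
  T[3,:] = [+0.1667  -0.5000  -0.8333  +0.0000]
eigenvalue magnitudes: 1.4244, 0.9179, 0.9179, 0.1422.
ρ = 1.4244; 1.4244 > 1, so it fails to converge.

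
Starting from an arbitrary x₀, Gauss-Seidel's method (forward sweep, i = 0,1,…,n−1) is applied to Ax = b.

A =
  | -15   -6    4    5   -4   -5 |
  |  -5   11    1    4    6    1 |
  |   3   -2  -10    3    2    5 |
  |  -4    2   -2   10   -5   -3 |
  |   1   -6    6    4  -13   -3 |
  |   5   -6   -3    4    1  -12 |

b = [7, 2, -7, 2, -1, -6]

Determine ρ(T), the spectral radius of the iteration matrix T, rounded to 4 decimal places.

Split A = D + L + U, D = diag(-15, 11, -10, 10, -13, -12).
Gauss-Seidel: T = -(D+L)⁻¹U, row 0 first, T[0,1] = -(-6)/(-15) = -0.4000; later rows by forward substitution.
  T[0,:] = [+0.0000 -0.4000 +0.2667 +0.3333 -0.2667 -0.3333]
  T[1,:] = [+0.0000 -0.1818 +0.0303 -0.2121 -0.6667 -0.2424]
  T[2,:] = [+0.0000 -0.0836 +0.0739 +0.4424 +0.2533 +0.4485]
  T[3,:] = [+0.0000 -0.1404 +0.1154 +0.2642 +0.5773 +0.3048]
  T[4,:] = [+0.0000 -0.0286 +0.0762 +0.4090 +0.5817 +0.1563]
  T[5,:] = [+0.0000 -0.1040 +0.1223 +0.2565 +0.3998 -0.0152]
eigenvalue magnitudes: 1.2171, 0.3112, 0.1524, 0.1524, 0.0596, 0.0000.
ρ(T) = max|λ| = 1.2171; 1.2171 > 1: divergent.

1.2171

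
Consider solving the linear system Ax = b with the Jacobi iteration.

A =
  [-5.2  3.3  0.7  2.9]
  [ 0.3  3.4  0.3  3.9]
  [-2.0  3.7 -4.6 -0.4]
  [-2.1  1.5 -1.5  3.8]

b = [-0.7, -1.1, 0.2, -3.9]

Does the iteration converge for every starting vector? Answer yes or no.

no

Diagonal D = diag(-5.2, 3.4, -4.6, 3.8); L, U strict lower/upper.
Jacobi T = -D⁻¹(L+U): T[0,1] = -(3.3)/(-5.2) = +0.6346; T[0,0] = 0.
  T[0,:] = [+0.0000, +0.6346, +0.1346, +0.5577]
  T[1,:] = [-0.0882, +0.0000, -0.0882, -1.1471]
  T[2,:] = [-0.4348, +0.8043, +0.0000, -0.0870]
  T[3,:] = [+0.5526, -0.3947, +0.3947, +0.0000]
|roots of det(T-λI)|: 1.1527, 0.8240, 0.8240, 0.1035.
ρ(T) = max|λ| = 1.1527; 1.1527 > 1, so it fails to converge.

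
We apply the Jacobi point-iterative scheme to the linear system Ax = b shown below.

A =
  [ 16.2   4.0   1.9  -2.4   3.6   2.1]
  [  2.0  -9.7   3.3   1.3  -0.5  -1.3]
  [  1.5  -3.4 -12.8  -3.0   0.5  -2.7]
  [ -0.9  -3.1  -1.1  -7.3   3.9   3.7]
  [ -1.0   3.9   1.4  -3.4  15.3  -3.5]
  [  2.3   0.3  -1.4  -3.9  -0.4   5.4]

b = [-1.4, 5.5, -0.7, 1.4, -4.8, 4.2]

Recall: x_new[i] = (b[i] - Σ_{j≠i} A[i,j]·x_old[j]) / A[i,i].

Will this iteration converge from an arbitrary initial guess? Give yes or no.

Diagonal D = diag(16.2, -9.7, -12.8, -7.3, 15.3, 5.4); L, U strict lower/upper.
Jacobi T = -D⁻¹(L+U): T[0,5] = -(2.1)/(16.2) = -0.1296; T[0,0] = 0.
  T[0,:] = [+0.0000, -0.2469, -0.1173, +0.1481, -0.2222, -0.1296]
  T[1,:] = [+0.2062, +0.0000, +0.3402, +0.1340, -0.0515, -0.1340]
  T[2,:] = [+0.1172, -0.2656, +0.0000, -0.2344, +0.0391, -0.2109]
  T[3,:] = [-0.1233, -0.4247, -0.1507, +0.0000, +0.5342, +0.5068]
  T[4,:] = [+0.0654, -0.2549, -0.0915, +0.2222, +0.0000, +0.2288]
  T[5,:] = [-0.4259, -0.0556, +0.2593, +0.7222, +0.0741, +0.0000]
moduli |λ_i(T)| = 0.8395, 0.5452, 0.4604, 0.4604, 0.1843, 0.0266.
ρ = 0.8395; 0.8395 < 1: convergent.

yes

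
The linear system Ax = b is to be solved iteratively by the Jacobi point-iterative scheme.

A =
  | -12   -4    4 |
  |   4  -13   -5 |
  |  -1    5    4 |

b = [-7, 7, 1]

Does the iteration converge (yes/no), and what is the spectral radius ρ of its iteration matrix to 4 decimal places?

Diagonal D = diag(-12, -13, 4); L, U strict lower/upper.
Jacobi: T = -D⁻¹(L+U), T[2,0] = -(-1)/(4) = +0.2500; T[2,2] = 0.
  T[0,:] = [+0.0000 -0.3333 +0.3333]
  T[1,:] = [+0.3077 +0.0000 -0.3846]
  T[2,:] = [+0.2500 -1.2500 +0.0000]
|eigenvalues of T|: 0.7662, 0.5289, 0.2373.
ρ = 0.7662; 0.7662 < 1: convergent.

yes, ρ = 0.7662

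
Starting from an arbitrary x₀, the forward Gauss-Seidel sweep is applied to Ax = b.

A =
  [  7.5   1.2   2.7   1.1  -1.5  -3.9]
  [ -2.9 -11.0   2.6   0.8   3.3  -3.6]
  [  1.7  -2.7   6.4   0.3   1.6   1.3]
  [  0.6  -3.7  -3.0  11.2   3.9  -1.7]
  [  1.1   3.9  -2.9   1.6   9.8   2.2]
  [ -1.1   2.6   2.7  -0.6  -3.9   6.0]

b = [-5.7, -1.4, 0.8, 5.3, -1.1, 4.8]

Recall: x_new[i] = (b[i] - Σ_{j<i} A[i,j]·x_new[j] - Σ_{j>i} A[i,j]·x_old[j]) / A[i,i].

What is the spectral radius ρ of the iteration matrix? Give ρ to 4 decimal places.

Write A = D+L+U with D = diag(7.5, -11, 6.4, 11.2, 9.8, 6).
GS T = -(D+L)⁻¹U: row 0 first, T[0,2] = -(2.7)/(7.5) = -0.3600; later rows by forward substitution.
  T[0,:] = [+0.0000 -0.1600 -0.3600 -0.1467 +0.2000 +0.5200]
  T[1,:] = [+0.0000 +0.0422 +0.3313 +0.1114 +0.2473 -0.4644]
  T[2,:] = [+0.0000 +0.0603 +0.2354 +0.0391 -0.1988 -0.5372]
  T[3,:] = [+0.0000 +0.0387 +0.1918 +0.0551 -0.3305 -0.1734]
  T[4,:] = [+0.0000 +0.0127 -0.0531 -0.0253 -0.1257 -0.2287]
  T[5,:] = [+0.0000 -0.0626 -0.3308 -0.1037 -0.0958 +0.3723]
moduli |λ_i(T)| = 0.8311, 0.3424, 0.0664, 0.0507, 0.0265, 0.0000.
ρ(T) = max|λ| = 0.8311; 0.8311 < 1 ⇒ converges.

0.8311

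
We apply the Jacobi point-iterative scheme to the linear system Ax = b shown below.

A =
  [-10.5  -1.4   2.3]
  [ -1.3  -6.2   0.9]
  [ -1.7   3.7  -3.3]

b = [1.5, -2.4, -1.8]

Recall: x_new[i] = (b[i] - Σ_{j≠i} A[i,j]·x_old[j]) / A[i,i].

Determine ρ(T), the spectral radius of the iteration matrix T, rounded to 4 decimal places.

0.4203

Write A = D+L+U with D = diag(-10.5, -6.2, -3.3).
Jacobi T = -D⁻¹(L+U): T[1,0] = -(-1.3)/(-6.2) = -0.2097; T[1,1] = 0.
  T[0,:] = [+0.0000  -0.1333  +0.2190]
  T[1,:] = [-0.2097  +0.0000  +0.1452]
  T[2,:] = [-0.5152  +1.1212  +0.0000]
eigenvalue magnitudes: 0.4203, 0.3143, 0.3143.
ρ(T) = max|λ| = 0.4203; 0.4203 < 1, so it converges for any x₀.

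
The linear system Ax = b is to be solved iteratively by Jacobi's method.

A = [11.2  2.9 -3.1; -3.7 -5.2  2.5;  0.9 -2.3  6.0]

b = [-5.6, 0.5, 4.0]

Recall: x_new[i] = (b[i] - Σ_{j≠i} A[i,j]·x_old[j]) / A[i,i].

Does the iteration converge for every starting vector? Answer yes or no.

yes

Write A = D+L+U with D = diag(11.2, -5.2, 6).
Jacobi T = -D⁻¹(L+U): T[1,0] = -(-3.7)/(-5.2) = -0.7115; T[1,1] = 0.
  T[0,:] = [+0.0000  -0.2589  +0.2768]
  T[1,:] = [-0.7115  +0.0000  +0.4808]
  T[2,:] = [-0.1500  +0.3833  +0.0000]
|λ(T)| sorted: 0.6444, 0.4471, 0.1972.
ρ(T) = max|λ| = 0.6444; 0.6444 < 1: convergent.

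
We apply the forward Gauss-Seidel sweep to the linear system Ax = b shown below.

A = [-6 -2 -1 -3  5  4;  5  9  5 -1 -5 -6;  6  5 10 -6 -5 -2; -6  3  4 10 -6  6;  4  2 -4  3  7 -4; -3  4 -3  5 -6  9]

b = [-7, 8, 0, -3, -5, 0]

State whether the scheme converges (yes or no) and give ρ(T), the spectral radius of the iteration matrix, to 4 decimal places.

no, ρ = 1.5785

A = D + L + U where D = diag(-6, 9, 10, 10, 7, 9).
T_GS = -(D+L)⁻¹U: row 0 first, T[0,5] = -(4)/(-6) = +0.6667; later rows by forward substitution.
  T[0,:] = [+0.0000 -0.3333 -0.1667 -0.5000 +0.8333 +0.6667]
  T[1,:] = [+0.0000 +0.1852 -0.4630 +0.3889 +0.0926 +0.2963]
  T[2,:] = [+0.0000 +0.1074 +0.3315 +0.7056 -0.0463 -0.3481]
  T[3,:] = [+0.0000 -0.2985 -0.0937 -0.6989 +1.0907 -0.1496]
  T[4,:] = [+0.0000 +0.3269 +0.4571 +0.8773 -0.9966 -0.0290]
  T[5,:] = [+0.0000 +0.2261 +0.6175 +0.8688 -1.0491 +0.0383]
eigenvalue magnitudes: 1.5785, 0.3335, 0.3335, 0.2721, 0.2659, 0.0000.
ρ(T) = max|λ| = 1.5785; 1.5785 > 1, so it fails to converge.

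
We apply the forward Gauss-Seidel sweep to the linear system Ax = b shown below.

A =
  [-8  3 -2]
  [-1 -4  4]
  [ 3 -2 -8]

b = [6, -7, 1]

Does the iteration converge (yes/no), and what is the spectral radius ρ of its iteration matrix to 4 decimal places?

yes, ρ = 0.6647

A = D + L + U where D = diag(-8, -4, -8).
T_GS = -(D+L)⁻¹U: row 0 first, T[0,2] = -(-2)/(-8) = -0.2500; later rows by forward substitution.
  T[0,:] = [+0.0000  +0.3750  -0.2500]
  T[1,:] = [+0.0000  -0.0938  +1.0625]
  T[2,:] = [+0.0000  +0.1641  -0.3594]
|roots of det(T-λI)|: 0.6647, 0.2116, 0.0000.
ρ = 0.6647; 0.6647 < 1, so it converges for any x₀.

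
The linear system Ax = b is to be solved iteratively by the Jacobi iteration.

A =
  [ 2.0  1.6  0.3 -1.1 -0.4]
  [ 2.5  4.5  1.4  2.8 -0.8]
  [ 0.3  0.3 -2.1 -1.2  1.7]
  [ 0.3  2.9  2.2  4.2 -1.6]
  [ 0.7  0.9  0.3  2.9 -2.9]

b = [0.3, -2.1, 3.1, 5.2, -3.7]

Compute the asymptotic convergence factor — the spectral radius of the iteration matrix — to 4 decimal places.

A = D + L + U where D = diag(2, 4.5, -2.1, 4.2, -2.9).
Jacobi: T = -D⁻¹(L+U), T[4,0] = -(0.7)/(-2.9) = +0.2414; T[4,4] = 0.
  T[0,:] = [+0.0000, -0.8000, -0.1500, +0.5500, +0.2000]
  T[1,:] = [-0.5556, +0.0000, -0.3111, -0.6222, +0.1778]
  T[2,:] = [+0.1429, +0.1429, +0.0000, -0.5714, +0.8095]
  T[3,:] = [-0.0714, -0.6905, -0.5238, +0.0000, +0.3810]
  T[4,:] = [+0.2414, +0.3103, +0.1034, +1.0000, +0.0000]
eigenvalue magnitudes: 1.4382, 1.0673, 0.5281, 0.5281, 0.3409.
ρ = 1.4382; 1.4382 > 1: divergent.

1.4382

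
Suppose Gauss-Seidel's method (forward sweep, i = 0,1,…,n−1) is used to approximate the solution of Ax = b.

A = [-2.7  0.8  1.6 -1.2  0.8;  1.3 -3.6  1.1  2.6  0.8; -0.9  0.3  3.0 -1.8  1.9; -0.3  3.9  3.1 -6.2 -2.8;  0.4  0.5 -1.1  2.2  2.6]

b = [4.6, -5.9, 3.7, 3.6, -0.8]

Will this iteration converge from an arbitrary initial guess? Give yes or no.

Let D = diag(-2.7, -3.6, 3, -6.2, 2.6); L, U the strict triangles.
GS T = -(D+L)⁻¹U: row 0 first, T[0,4] = -(0.8)/(-2.7) = +0.2963; later rows by forward substitution.
  T[0,:] = [+0.0000, +0.2963, +0.5926, -0.4444, +0.2963]
  T[1,:] = [+0.0000, +0.1070, +0.5195, +0.5617, +0.3292]
  T[2,:] = [+0.0000, +0.0782, +0.1258, +0.4105, -0.5774]
  T[3,:] = [+0.0000, +0.0921, +0.3610, +0.5801, -0.5475]
  T[4,:] = [+0.0000, -0.1110, -0.4434, -0.3568, +0.1101]
|roots of det(T-λI)|: 1.2623, 0.3332, 0.0947, 0.0947, 0.0000.
ρ(T) = max|λ| = 1.2623; 1.2623 > 1 ⇒ diverges.

no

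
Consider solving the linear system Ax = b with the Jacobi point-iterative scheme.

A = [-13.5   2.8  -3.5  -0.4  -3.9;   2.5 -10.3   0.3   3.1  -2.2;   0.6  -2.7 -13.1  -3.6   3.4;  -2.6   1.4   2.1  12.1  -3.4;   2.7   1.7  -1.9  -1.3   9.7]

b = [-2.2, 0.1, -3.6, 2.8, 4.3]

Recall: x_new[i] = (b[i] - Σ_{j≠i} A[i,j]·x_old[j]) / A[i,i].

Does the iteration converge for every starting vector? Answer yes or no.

Write A = D+L+U with D = diag(-13.5, -10.3, -13.1, 12.1, 9.7).
Jacobi: T = -D⁻¹(L+U), T[3,1] = -(1.4)/(12.1) = -0.1157; T[3,3] = 0.
  T[0,:] = [+0.0000 +0.2074 -0.2593 -0.0296 -0.2889]
  T[1,:] = [+0.2427 +0.0000 +0.0291 +0.3010 -0.2136]
  T[2,:] = [+0.0458 -0.2061 +0.0000 -0.2748 +0.2595]
  T[3,:] = [+0.2149 -0.1157 -0.1736 +0.0000 +0.2810]
  T[4,:] = [-0.2784 -0.1753 +0.1959 +0.1340 +0.0000]
|eigenvalues of T|: 0.5678, 0.3125, 0.3125, 0.2639, 0.2000.
spectral radius ρ = 0.5678; 0.5678 < 1, so it converges for any x₀.

yes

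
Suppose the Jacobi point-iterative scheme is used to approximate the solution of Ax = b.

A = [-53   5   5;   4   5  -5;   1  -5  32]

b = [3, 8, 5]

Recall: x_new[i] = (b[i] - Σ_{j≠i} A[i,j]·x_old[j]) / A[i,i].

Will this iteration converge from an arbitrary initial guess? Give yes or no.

Diagonal D = diag(-53, 5, 32); L, U strict lower/upper.
T_J = -D⁻¹(L+U): T[2,0] = -(1)/(32) = -0.0312; T[2,2] = 0.
  T[0,:] = [+0.0000, +0.0943, +0.0943]
  T[1,:] = [-0.8000, +0.0000, +1.0000]
  T[2,:] = [-0.0312, +0.1562, +0.0000]
|roots of det(T-λI)|: 0.3469, 0.2061, 0.2061.
ρ(T) = max|λ| = 0.3469; 0.3469 < 1 ⇒ converges.

yes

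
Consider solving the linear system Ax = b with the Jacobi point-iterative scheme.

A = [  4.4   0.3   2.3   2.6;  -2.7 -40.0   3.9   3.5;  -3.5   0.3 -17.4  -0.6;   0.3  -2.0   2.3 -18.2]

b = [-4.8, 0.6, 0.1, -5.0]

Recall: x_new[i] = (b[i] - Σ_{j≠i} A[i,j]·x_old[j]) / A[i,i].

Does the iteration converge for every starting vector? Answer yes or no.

yes

Split A = D + L + U, D = diag(4.4, -40, -17.4, -18.2).
Jacobi T = -D⁻¹(L+U): T[1,3] = -(3.5)/(-40) = +0.0875; T[1,1] = 0.
  T[0,:] = [+0.0000, -0.0682, -0.5227, -0.5909]
  T[1,:] = [-0.0675, +0.0000, +0.0975, +0.0875]
  T[2,:] = [-0.2011, +0.0172, +0.0000, -0.0345]
  T[3,:] = [+0.0165, -0.1099, +0.1264, +0.0000]
|λ(T)| sorted: 0.3554, 0.1866, 0.1866, 0.0111.
ρ = 0.3554; 0.3554 < 1: convergent.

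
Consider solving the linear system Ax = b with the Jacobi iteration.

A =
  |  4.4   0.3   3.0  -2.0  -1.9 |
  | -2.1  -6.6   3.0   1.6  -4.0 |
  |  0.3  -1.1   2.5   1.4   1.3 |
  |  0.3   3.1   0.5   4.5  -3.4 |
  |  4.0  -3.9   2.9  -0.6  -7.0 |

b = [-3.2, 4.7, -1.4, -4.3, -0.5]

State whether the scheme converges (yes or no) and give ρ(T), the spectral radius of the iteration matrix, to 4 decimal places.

Let D = diag(4.4, -6.6, 2.5, 4.5, -7); L, U the strict triangles.
Jacobi: T = -D⁻¹(L+U), T[3,0] = -(0.3)/(4.5) = -0.0667; T[3,3] = 0.
  T[0,:] = [+0.0000, -0.0682, -0.6818, +0.4545, +0.4318]
  T[1,:] = [-0.3182, +0.0000, +0.4545, +0.2424, -0.6061]
  T[2,:] = [-0.1200, +0.4400, +0.0000, -0.5600, -0.5200]
  T[3,:] = [-0.0667, -0.6889, -0.1111, +0.0000, +0.7556]
  T[4,:] = [+0.5714, -0.5571, +0.4143, -0.0857, +0.0000]
eigenvalue magnitudes: 1.1801, 0.7309, 0.7309, 0.7152, 0.2590.
ρ(T) = max|λ| = 1.1801; 1.1801 > 1: divergent.

no, ρ = 1.1801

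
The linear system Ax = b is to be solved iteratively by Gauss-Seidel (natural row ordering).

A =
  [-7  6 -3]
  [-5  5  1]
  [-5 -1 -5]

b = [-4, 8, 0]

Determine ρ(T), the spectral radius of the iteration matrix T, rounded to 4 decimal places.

Split A = D + L + U, D = diag(-7, 5, -5).
Gauss-Seidel: T = -(D+L)⁻¹U, row 0 first, T[0,2] = -(-3)/(-7) = -0.4286; later rows by forward substitution.
  T[0,:] = [+0.0000, +0.8571, -0.4286]
  T[1,:] = [+0.0000, +0.8571, -0.6286]
  T[2,:] = [+0.0000, -1.0286, +0.5543]
moduli |λ_i(T)| = 1.5239, 0.1125, 0.0000.
ρ(T) = max|λ| = 1.5239; 1.5239 > 1: divergent.

1.5239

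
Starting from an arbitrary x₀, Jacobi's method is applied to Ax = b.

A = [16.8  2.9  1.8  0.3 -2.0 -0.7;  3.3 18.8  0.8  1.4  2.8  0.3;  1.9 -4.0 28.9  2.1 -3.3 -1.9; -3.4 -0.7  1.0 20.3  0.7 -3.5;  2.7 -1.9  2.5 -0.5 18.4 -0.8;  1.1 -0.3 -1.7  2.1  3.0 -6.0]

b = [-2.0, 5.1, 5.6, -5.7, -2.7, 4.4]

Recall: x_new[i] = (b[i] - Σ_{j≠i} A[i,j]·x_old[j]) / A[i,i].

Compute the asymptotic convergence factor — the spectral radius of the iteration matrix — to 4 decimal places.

Write A = D+L+U with D = diag(16.8, 18.8, 28.9, 20.3, 18.4, -6).
Jacobi T = -D⁻¹(L+U): T[2,5] = -(-1.9)/(28.9) = +0.0657; T[2,2] = 0.
  T[0,:] = [+0.0000, -0.1726, -0.1071, -0.0179, +0.1190, +0.0417]
  T[1,:] = [-0.1755, +0.0000, -0.0426, -0.0745, -0.1489, -0.0160]
  T[2,:] = [-0.0657, +0.1384, +0.0000, -0.0727, +0.1142, +0.0657]
  T[3,:] = [+0.1675, +0.0345, -0.0493, +0.0000, -0.0345, +0.1724]
  T[4,:] = [-0.1467, +0.1033, -0.1359, +0.0272, +0.0000, +0.0435]
  T[5,:] = [+0.1833, -0.0500, -0.2833, +0.3500, +0.5000, +0.0000]
|λ(T)| sorted: 0.3383, 0.2681, 0.2092, 0.2092, 0.0652, 0.0652.
ρ = 0.3383; 0.3383 < 1: convergent.

0.3383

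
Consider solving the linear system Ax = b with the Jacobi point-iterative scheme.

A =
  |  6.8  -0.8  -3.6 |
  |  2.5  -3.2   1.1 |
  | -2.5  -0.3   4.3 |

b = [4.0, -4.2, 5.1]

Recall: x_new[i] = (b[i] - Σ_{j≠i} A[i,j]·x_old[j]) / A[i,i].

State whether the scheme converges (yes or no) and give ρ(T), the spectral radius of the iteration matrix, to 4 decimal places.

yes, ρ = 0.7056

Let D = diag(6.8, -3.2, 4.3); L, U the strict triangles.
T_J = -D⁻¹(L+U): T[2,0] = -(-2.5)/(4.3) = +0.5814; T[2,2] = 0.
  T[0,:] = [+0.0000  +0.1176  +0.5294]
  T[1,:] = [+0.7812  +0.0000  +0.3438]
  T[2,:] = [+0.5814  +0.0698  +0.0000]
moduli |λ_i(T)| = 0.7056, 0.5770, 0.1286.
ρ = 0.7056; 0.7056 < 1, so it converges for any x₀.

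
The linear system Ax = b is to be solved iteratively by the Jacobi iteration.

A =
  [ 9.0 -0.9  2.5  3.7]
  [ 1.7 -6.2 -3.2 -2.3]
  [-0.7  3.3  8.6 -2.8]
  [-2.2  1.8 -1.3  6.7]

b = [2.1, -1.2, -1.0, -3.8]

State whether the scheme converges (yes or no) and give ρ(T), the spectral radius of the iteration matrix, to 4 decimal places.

yes, ρ = 0.6344

Diagonal D = diag(9, -6.2, 8.6, 6.7); L, U strict lower/upper.
T_J = -D⁻¹(L+U): T[0,3] = -(3.7)/(9) = -0.4111; T[0,0] = 0.
  T[0,:] = [+0.0000, +0.1000, -0.2778, -0.4111]
  T[1,:] = [+0.2742, +0.0000, -0.5161, -0.3710]
  T[2,:] = [+0.0814, -0.3837, +0.0000, +0.3256]
  T[3,:] = [+0.3284, -0.2687, +0.1940, +0.0000]
moduli |λ_i(T)| = 0.6344, 0.3859, 0.2755, 0.2755.
ρ(T) = max|λ| = 0.6344; 0.6344 < 1: convergent.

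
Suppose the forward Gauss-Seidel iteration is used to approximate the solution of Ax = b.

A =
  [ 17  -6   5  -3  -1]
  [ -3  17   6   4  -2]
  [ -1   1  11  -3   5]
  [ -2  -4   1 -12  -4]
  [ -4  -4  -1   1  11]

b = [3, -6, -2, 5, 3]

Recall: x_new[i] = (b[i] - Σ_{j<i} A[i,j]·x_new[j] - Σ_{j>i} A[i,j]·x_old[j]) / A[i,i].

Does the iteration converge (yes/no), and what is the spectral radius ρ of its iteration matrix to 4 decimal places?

yes, ρ = 0.6510

Write A = D+L+U with D = diag(17, 17, 11, -12, 11).
Gauss-Seidel: T = -(D+L)⁻¹U, row 0 first, T[0,3] = -(-3)/(17) = +0.1765; later rows by forward substitution.
  T[0,:] = [+0.0000, +0.3529, -0.2941, +0.1765, +0.0588]
  T[1,:] = [+0.0000, +0.0623, -0.4048, -0.2042, +0.1280]
  T[2,:] = [+0.0000, +0.0264, +0.0101, +0.3073, -0.4608]
  T[3,:] = [+0.0000, -0.0774, +0.1848, +0.0642, -0.4242]
  T[4,:] = [+0.0000, +0.1604, -0.2701, +0.0120, +0.0646]
|roots of det(T-λI)|: 0.6510, 0.2719, 0.2719, 0.0856, 0.0000.
ρ(T) = max|λ| = 0.6510; 0.6510 < 1 ⇒ converges.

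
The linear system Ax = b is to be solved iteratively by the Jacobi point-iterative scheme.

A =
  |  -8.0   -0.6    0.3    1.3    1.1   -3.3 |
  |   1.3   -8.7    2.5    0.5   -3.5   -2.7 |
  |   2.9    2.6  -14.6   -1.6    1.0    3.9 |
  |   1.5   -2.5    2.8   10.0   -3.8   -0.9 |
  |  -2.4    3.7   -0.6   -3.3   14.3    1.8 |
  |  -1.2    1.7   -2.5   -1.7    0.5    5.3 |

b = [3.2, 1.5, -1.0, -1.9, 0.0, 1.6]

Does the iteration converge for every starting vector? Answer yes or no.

yes

Let D = diag(-8, -8.7, -14.6, 10, 14.3, 5.3); L, U the strict triangles.
Jacobi T = -D⁻¹(L+U): T[4,0] = -(-2.4)/(14.3) = +0.1678; T[4,4] = 0.
  T[0,:] = [+0.0000  -0.0750  +0.0375  +0.1625  +0.1375  -0.4125]
  T[1,:] = [+0.1494  +0.0000  +0.2874  +0.0575  -0.4023  -0.3103]
  T[2,:] = [+0.1986  +0.1781  +0.0000  -0.1096  +0.0685  +0.2671]
  T[3,:] = [-0.1500  +0.2500  -0.2800  +0.0000  +0.3800  +0.0900]
  T[4,:] = [+0.1678  -0.2587  +0.0420  +0.2308  +0.0000  -0.1259]
  T[5,:] = [+0.2264  -0.3208  +0.4717  +0.3208  -0.0943  +0.0000]
|λ(T)| sorted: 0.8210, 0.3966, 0.3722, 0.3722, 0.2363, 0.1193.
ρ(T) = max|λ| = 0.8210; 0.8210 < 1: convergent.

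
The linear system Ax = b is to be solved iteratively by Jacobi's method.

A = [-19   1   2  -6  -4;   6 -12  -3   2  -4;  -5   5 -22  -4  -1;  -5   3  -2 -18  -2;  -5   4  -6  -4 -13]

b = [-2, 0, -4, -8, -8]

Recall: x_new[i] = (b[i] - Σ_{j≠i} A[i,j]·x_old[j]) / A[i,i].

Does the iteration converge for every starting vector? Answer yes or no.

yes

Diagonal D = diag(-19, -12, -22, -18, -13); L, U strict lower/upper.
Jacobi T = -D⁻¹(L+U): T[3,1] = -(3)/(-18) = +0.1667; T[3,3] = 0.
  T[0,:] = [+0.0000  +0.0526  +0.1053  -0.3158  -0.2105]
  T[1,:] = [+0.5000  +0.0000  -0.2500  +0.1667  -0.3333]
  T[2,:] = [-0.2273  +0.2273  +0.0000  -0.1818  -0.0455]
  T[3,:] = [-0.2778  +0.1667  -0.1111  +0.0000  -0.1111]
  T[4,:] = [-0.3846  +0.3077  -0.4615  -0.3077  +0.0000]
moduli |λ_i(T)| = 0.5626, 0.3365, 0.3365, 0.2852, 0.2384.
ρ(T) = max|λ| = 0.5626; 0.5626 < 1 ⇒ converges.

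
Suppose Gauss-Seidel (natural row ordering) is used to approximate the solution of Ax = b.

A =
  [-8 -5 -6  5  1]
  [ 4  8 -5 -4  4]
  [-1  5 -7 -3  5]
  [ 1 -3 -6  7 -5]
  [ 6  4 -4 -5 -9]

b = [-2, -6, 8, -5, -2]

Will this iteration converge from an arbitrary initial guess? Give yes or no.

no

Diagonal D = diag(-8, 8, -7, 7, -9); L, U strict lower/upper.
T_GS = -(D+L)⁻¹U: row 0 first, T[0,4] = -(1)/(-8) = +0.1250; later rows by forward substitution.
  T[0,:] = [+0.0000  -0.6250  -0.7500  +0.6250  +0.1250]
  T[1,:] = [+0.0000  +0.3125  +1.0000  +0.1875  -0.5625]
  T[2,:] = [+0.0000  +0.3125  +0.8214  -0.3839  +0.2946]
  T[3,:] = [+0.0000  +0.4911  +1.2398  -0.3380  +0.7079]
  T[4,:] = [+0.0000  -0.6895  -1.1094  +0.8584  -0.6909]
|λ(T)| sorted: 1.2840, 0.8987, 0.2628, 0.2628, 0.0000.
ρ = 1.2840; 1.2840 > 1: divergent.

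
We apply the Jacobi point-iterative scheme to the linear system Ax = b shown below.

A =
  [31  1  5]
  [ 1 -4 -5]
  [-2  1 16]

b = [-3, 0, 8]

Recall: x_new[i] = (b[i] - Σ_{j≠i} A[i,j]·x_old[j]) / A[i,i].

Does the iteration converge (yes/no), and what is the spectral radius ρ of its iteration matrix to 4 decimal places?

A = D + L + U where D = diag(31, -4, 16).
T_J = -D⁻¹(L+U): T[2,1] = -(1)/(16) = -0.0625; T[2,2] = 0.
  T[0,:] = [+0.0000, -0.0323, -0.1613]
  T[1,:] = [+0.2500, +0.0000, -1.2500]
  T[2,:] = [+0.1250, -0.0625, +0.0000]
moduli |λ_i(T)| = 0.2777, 0.1650, 0.1650.
ρ(T) = max|λ| = 0.2777; 0.2777 < 1, so it converges for any x₀.

yes, ρ = 0.2777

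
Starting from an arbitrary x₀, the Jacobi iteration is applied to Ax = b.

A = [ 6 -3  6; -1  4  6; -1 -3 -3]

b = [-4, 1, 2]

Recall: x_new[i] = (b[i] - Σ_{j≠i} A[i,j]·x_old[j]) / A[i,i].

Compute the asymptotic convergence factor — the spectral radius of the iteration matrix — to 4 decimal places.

1.5129

A = D + L + U where D = diag(6, 4, -3).
T_J = -D⁻¹(L+U): T[1,0] = -(-1)/(4) = +0.2500; T[1,1] = 0.
  T[0,:] = [+0.0000 +0.5000 -1.0000]
  T[1,:] = [+0.2500 +0.0000 -1.5000]
  T[2,:] = [-0.3333 -1.0000 +0.0000]
eigenvalue magnitudes: 1.5129, 1.2481, 0.2648.
ρ = 1.5129; 1.5129 > 1: divergent.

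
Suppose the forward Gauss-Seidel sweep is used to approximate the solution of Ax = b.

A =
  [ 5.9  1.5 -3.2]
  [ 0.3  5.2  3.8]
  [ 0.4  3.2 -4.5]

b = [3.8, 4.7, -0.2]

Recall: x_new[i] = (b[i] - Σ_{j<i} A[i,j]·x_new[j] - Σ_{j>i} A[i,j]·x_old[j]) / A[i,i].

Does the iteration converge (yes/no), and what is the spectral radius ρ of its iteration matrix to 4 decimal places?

Write A = D+L+U with D = diag(5.9, 5.2, -4.5).
GS T = -(D+L)⁻¹U: row 0 first, T[0,1] = -(1.5)/(5.9) = -0.2542; later rows by forward substitution.
  T[0,:] = [+0.0000, -0.2542, +0.5424]
  T[1,:] = [+0.0000, +0.0147, -0.7621]
  T[2,:] = [+0.0000, -0.0122, -0.4937]
eigenvalue magnitudes: 0.5113, 0.0323, 0.0000.
ρ(T) = max|λ| = 0.5113; 0.5113 < 1: convergent.

yes, ρ = 0.5113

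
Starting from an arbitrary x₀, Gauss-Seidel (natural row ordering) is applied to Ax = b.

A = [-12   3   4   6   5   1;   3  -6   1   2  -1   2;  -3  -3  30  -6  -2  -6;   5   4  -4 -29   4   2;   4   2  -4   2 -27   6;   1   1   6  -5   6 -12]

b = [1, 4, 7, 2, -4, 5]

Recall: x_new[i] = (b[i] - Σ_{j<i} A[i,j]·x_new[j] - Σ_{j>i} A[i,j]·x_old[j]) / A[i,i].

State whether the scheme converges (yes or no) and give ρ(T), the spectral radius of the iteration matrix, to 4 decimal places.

Diagonal D = diag(-12, -6, 30, -29, -27, -12); L, U strict lower/upper.
Gauss-Seidel: T = -(D+L)⁻¹U, row 0 first, T[0,2] = -(4)/(-12) = +0.3333; later rows by forward substitution.
  T[0,:] = [+0.0000  +0.2500  +0.3333  +0.5000  +0.4167  +0.0833]
  T[1,:] = [+0.0000  +0.1250  +0.3333  +0.5833  +0.0417  +0.3750]
  T[2,:] = [+0.0000  +0.0375  +0.0667  +0.3083  +0.1125  +0.2458]
  T[3,:] = [+0.0000  +0.0552  +0.0943  +0.1241  +0.2000  +0.1011]
  T[4,:] = [+0.0000  +0.0448  +0.0712  +0.0808  +0.0630  +0.2334]
  T[5,:] = [+0.0000  +0.0494  +0.0852  +0.2331  +0.0426  +0.2357]
|roots of det(T-λI)|: 0.6839, 0.1135, 0.1135, 0.0492, 0.0492, 0.0000.
ρ = 0.6839; 0.6839 < 1 ⇒ converges.

yes, ρ = 0.6839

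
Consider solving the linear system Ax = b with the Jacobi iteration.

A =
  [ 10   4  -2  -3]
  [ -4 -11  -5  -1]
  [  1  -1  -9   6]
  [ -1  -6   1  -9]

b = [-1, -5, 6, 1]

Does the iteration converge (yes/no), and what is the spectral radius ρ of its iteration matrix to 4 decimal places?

A = D + L + U where D = diag(10, -11, -9, -9).
Jacobi T = -D⁻¹(L+U): T[0,2] = -(-2)/(10) = +0.2000; T[0,0] = 0.
  T[0,:] = [+0.0000 -0.4000 +0.2000 +0.3000]
  T[1,:] = [-0.3636 +0.0000 -0.4545 -0.0909]
  T[2,:] = [+0.1111 -0.1111 +0.0000 +0.6667]
  T[3,:] = [-0.1111 -0.6667 +0.1111 +0.0000]
|eigenvalues of T|: 0.8337, 0.5640, 0.5640, 0.0757.
ρ = 0.8337; 0.8337 < 1, so it converges for any x₀.

yes, ρ = 0.8337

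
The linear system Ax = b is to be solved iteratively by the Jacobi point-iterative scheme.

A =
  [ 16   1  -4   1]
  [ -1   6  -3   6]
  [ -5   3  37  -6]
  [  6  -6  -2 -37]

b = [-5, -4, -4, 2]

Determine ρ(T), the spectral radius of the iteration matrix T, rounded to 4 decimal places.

Let D = diag(16, 6, 37, -37); L, U the strict triangles.
T_J = -D⁻¹(L+U): T[3,0] = -(6)/(-37) = +0.1622; T[3,3] = 0.
  T[0,:] = [+0.0000 -0.0625 +0.2500 -0.0625]
  T[1,:] = [+0.1667 +0.0000 +0.5000 -1.0000]
  T[2,:] = [+0.1351 -0.0811 +0.0000 +0.1622]
  T[3,:] = [+0.1622 -0.1622 -0.0541 +0.0000]
|λ(T)| sorted: 0.3201, 0.2702, 0.2702, 0.1895.
ρ(T) = max|λ| = 0.3201; 0.3201 < 1: convergent.

0.3201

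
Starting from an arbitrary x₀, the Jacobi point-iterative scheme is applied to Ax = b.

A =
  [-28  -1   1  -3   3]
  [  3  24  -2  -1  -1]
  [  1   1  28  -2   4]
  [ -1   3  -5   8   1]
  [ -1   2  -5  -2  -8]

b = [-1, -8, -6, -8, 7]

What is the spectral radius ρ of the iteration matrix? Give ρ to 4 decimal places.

0.4008

Diagonal D = diag(-28, 24, 28, 8, -8); L, U strict lower/upper.
Jacobi T = -D⁻¹(L+U): T[1,0] = -(3)/(24) = -0.1250; T[1,1] = 0.
  T[0,:] = [+0.0000  -0.0357  +0.0357  -0.1071  +0.1071]
  T[1,:] = [-0.1250  +0.0000  +0.0833  +0.0417  +0.0417]
  T[2,:] = [-0.0357  -0.0357  +0.0000  +0.0714  -0.1429]
  T[3,:] = [+0.1250  -0.3750  +0.6250  +0.0000  -0.1250]
  T[4,:] = [-0.1250  +0.2500  -0.6250  -0.2500  +0.0000]
|λ(T)| sorted: 0.4008, 0.2559, 0.2559, 0.1144, 0.0439.
ρ(T) = max|λ| = 0.4008; 0.4008 < 1 ⇒ converges.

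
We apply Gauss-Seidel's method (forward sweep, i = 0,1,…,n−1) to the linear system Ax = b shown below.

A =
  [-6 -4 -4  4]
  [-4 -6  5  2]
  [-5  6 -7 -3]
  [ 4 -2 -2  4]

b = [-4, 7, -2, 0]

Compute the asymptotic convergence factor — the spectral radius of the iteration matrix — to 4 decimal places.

1.1546

Diagonal D = diag(-6, -6, -7, 4); L, U strict lower/upper.
T_GS = -(D+L)⁻¹U: row 0 first, T[0,3] = -(4)/(-6) = +0.6667; later rows by forward substitution.
  T[0,:] = [+0.0000 -0.6667 -0.6667 +0.6667]
  T[1,:] = [+0.0000 +0.4444 +1.2778 -0.1111]
  T[2,:] = [+0.0000 +0.8571 +1.5714 -1.0000]
  T[3,:] = [+0.0000 +1.3175 +2.0913 -1.2222]
|eigenvalues of T|: 1.1546, 0.6692, 0.3082, 0.0000.
ρ = 1.1546; 1.1546 > 1, so it fails to converge.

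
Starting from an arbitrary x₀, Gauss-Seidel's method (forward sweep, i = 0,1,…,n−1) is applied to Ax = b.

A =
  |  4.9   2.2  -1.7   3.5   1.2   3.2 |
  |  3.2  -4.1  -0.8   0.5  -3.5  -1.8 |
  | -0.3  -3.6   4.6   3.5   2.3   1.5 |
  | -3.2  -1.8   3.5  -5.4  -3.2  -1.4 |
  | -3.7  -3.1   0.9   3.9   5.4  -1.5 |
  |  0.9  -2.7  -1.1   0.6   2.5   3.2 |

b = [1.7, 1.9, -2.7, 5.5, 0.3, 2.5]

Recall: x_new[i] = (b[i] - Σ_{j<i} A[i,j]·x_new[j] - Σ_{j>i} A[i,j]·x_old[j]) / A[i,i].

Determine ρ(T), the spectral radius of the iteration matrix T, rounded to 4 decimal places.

1.5230

Diagonal D = diag(4.9, -4.1, 4.6, -5.4, 5.4, 3.2); L, U strict lower/upper.
GS T = -(D+L)⁻¹U: row 0 first, T[0,4] = -(1.2)/(4.9) = -0.2449; later rows by forward substitution.
  T[0,:] = [+0.0000 -0.4490 +0.3469 -0.7143 -0.2449 -0.6531]
  T[1,:] = [+0.0000 -0.3504 +0.0757 -0.4355 -1.0448 -0.9487]
  T[2,:] = [+0.0000 -0.3035 +0.0818 -1.1483 -1.3336 -1.1112]
  T[3,:] = [+0.0000 +0.1861 -0.1778 -0.1758 -0.9636 -0.2762]
  T[4,:] = [+0.0000 -0.5927 +0.3959 -0.4211 +0.1506 -0.3296]
  T[5,:] = [+0.0000 +0.1544 -0.2816 -0.1994 -1.2081 -0.6895]
|eigenvalues of T|: 1.5230, 0.8937, 0.2928, 0.2928, 0.0264, 0.0000.
ρ = 1.5230; 1.5230 > 1: divergent.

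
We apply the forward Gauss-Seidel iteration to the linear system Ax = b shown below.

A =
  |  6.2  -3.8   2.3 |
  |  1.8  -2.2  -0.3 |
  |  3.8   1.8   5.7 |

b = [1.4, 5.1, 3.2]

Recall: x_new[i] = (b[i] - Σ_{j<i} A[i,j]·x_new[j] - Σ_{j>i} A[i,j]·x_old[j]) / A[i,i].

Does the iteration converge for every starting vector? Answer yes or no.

yes

A = D + L + U where D = diag(6.2, -2.2, 5.7).
Gauss-Seidel: T = -(D+L)⁻¹U, row 0 first, T[0,1] = -(-3.8)/(6.2) = +0.6129; later rows by forward substitution.
  T[0,:] = [+0.0000, +0.6129, -0.3710]
  T[1,:] = [+0.0000, +0.5015, -0.4399]
  T[2,:] = [+0.0000, -0.5670, +0.3862]
eigenvalue magnitudes: 0.9466, 0.0589, 0.0000.
ρ = 0.9466; 0.9466 < 1: convergent.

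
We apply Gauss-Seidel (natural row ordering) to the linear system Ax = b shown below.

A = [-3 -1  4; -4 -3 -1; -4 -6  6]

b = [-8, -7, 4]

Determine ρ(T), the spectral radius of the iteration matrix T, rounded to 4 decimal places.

Write A = D+L+U with D = diag(-3, -3, 6).
GS T = -(D+L)⁻¹U: row 0 first, T[0,2] = -(4)/(-3) = +1.3333; later rows by forward substitution.
  T[0,:] = [+0.0000  -0.3333  +1.3333]
  T[1,:] = [+0.0000  +0.4444  -2.1111]
  T[2,:] = [+0.0000  +0.2222  -1.2222]
|eigenvalues of T|: 0.8636, 0.0858, 0.0000.
ρ(T) = max|λ| = 0.8636; 0.8636 < 1 ⇒ converges.

0.8636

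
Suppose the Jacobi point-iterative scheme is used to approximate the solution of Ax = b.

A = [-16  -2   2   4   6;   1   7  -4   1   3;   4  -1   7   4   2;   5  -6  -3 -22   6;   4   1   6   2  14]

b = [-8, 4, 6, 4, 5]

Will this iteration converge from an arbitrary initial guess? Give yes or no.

yes

Write A = D+L+U with D = diag(-16, 7, 7, -22, 14).
Jacobi T = -D⁻¹(L+U): T[3,1] = -(-6)/(-22) = -0.2727; T[3,3] = 0.
  T[0,:] = [+0.0000  -0.1250  +0.1250  +0.2500  +0.3750]
  T[1,:] = [-0.1429  +0.0000  +0.5714  -0.1429  -0.4286]
  T[2,:] = [-0.5714  +0.1429  +0.0000  -0.5714  -0.2857]
  T[3,:] = [+0.2273  -0.2727  -0.1364  +0.0000  +0.2727]
  T[4,:] = [-0.2857  -0.0714  -0.4286  -0.1429  +0.0000]
|roots of det(T-λI)|: 0.8519, 0.5241, 0.5241, 0.2484, 0.2484.
ρ(T) = max|λ| = 0.8519; 0.8519 < 1, so it converges for any x₀.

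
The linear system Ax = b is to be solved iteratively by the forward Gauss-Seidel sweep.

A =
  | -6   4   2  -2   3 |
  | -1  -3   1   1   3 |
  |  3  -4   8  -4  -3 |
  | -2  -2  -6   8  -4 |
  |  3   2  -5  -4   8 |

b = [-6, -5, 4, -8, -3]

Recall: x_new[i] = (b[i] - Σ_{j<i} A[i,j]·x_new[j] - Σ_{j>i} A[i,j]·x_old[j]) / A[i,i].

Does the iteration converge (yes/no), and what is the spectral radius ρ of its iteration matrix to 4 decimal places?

no, ρ = 1.3999

A = D + L + U where D = diag(-6, -3, 8, 8, 8).
GS T = -(D+L)⁻¹U: row 0 first, T[0,4] = -(3)/(-6) = +0.5000; later rows by forward substitution.
  T[0,:] = [+0.0000  +0.6667  +0.3333  -0.3333  +0.5000]
  T[1,:] = [+0.0000  -0.2222  +0.2222  +0.4444  +0.8333]
  T[2,:] = [+0.0000  -0.3611  -0.0139  +0.8472  +0.6042]
  T[3,:] = [+0.0000  -0.1597  +0.1285  +0.6632  +1.2865]
  T[4,:] = [+0.0000  -0.5000  -0.1250  +0.8750  +0.6250]
|roots of det(T-λI)|: 1.3999, 0.3030, 0.3030, 0.1621, 0.0000.
ρ(T) = max|λ| = 1.3999; 1.3999 > 1: divergent.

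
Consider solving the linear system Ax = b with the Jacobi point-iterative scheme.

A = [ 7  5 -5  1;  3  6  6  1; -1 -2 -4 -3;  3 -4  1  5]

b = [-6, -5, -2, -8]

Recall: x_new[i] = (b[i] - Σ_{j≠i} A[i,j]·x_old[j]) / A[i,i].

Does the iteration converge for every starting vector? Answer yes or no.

no

Write A = D+L+U with D = diag(7, 6, -4, 5).
Jacobi: T = -D⁻¹(L+U), T[0,3] = -(1)/(7) = -0.1429; T[0,0] = 0.
  T[0,:] = [+0.0000  -0.7143  +0.7143  -0.1429]
  T[1,:] = [-0.5000  +0.0000  -1.0000  -0.1667]
  T[2,:] = [-0.2500  -0.5000  +0.0000  -0.7500]
  T[3,:] = [-0.6000  +0.8000  -0.2000  +0.0000]
eigenvalue magnitudes: 1.2959, 0.6950, 0.6950, 0.5820.
ρ(T) = max|λ| = 1.2959; 1.2959 > 1, so it fails to converge.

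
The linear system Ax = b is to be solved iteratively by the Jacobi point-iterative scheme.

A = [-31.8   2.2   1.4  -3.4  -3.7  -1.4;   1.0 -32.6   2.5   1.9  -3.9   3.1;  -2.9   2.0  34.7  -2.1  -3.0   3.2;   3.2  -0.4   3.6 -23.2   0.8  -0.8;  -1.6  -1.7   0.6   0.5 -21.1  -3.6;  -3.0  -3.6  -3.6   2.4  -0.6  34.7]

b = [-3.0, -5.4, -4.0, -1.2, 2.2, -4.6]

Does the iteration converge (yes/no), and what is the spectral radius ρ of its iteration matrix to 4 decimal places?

Split A = D + L + U, D = diag(-31.8, -32.6, 34.7, -23.2, -21.1, 34.7).
Jacobi T = -D⁻¹(L+U): T[2,0] = -(-2.9)/(34.7) = +0.0836; T[2,2] = 0.
  T[0,:] = [+0.0000  +0.0692  +0.0440  -0.1069  -0.1164  -0.0440]
  T[1,:] = [+0.0307  +0.0000  +0.0767  +0.0583  -0.1196  +0.0951]
  T[2,:] = [+0.0836  -0.0576  +0.0000  +0.0605  +0.0865  -0.0922]
  T[3,:] = [+0.1379  -0.0172  +0.1552  +0.0000  +0.0345  -0.0345]
  T[4,:] = [-0.0758  -0.0806  +0.0284  +0.0237  +0.0000  -0.1706]
  T[5,:] = [+0.0865  +0.1037  +0.1037  -0.0692  +0.0173  +0.0000]
eigenvalue magnitudes: 0.1914, 0.1273, 0.1273, 0.1203, 0.1203, 0.1068.
ρ = 0.1914; 0.1914 < 1 ⇒ converges.

yes, ρ = 0.1914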